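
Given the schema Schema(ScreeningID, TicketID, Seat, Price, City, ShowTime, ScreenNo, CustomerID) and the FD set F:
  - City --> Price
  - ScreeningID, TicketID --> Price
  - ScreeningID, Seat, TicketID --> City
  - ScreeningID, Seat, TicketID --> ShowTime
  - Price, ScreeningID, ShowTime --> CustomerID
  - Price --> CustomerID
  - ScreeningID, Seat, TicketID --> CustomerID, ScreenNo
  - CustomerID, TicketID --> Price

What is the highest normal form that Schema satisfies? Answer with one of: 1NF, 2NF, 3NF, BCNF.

1NF

Candidate key: {ScreeningID, Seat, TicketID}. Prime attributes: {ScreeningID, Seat, TicketID}.
For City --> Price we have {City}⁺ = {City, CustomerID, Price}; {City} is not a superkey, so BCNF fails.
City --> Price has non-prime {Price} on the right and a non-superkey on the left, so 3NF fails.
Since {ScreeningID, TicketID} ⊂ {ScreeningID, Seat, TicketID} and {ScreeningID, TicketID}⁺ ⊇ {CustomerID, Price} with {CustomerID, Price} non-prime, there is a partial dependency; 2NF fails.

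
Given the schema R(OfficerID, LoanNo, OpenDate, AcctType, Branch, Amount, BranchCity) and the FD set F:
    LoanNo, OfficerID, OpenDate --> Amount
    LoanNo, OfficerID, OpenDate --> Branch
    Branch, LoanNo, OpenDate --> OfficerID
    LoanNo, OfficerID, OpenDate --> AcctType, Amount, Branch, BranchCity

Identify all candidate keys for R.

Attributes never on any right-hand side: {LoanNo, OpenDate} — every candidate key must contain all of them.
{Branch, LoanNo, OpenDate} is a candidate key since {Branch, LoanNo, OpenDate}⁺ = {AcctType, Amount, Branch, BranchCity, LoanNo, OfficerID, OpenDate} covers every attribute.
{LoanNo, OfficerID, OpenDate} is a candidate key since {LoanNo, OfficerID, OpenDate}⁺ = {AcctType, Amount, Branch, BranchCity, LoanNo, OfficerID, OpenDate} covers every attribute.
No proper subset of any of these is a key, and no other minimal superkey exists.

{Branch, LoanNo, OpenDate}, {LoanNo, OfficerID, OpenDate}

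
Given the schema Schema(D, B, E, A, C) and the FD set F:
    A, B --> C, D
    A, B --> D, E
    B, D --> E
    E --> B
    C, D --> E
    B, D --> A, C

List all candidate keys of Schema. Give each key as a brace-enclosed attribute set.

{A, B}⁺ = {A, B, C, D, E} — all of the relation — so {A, B} is a candidate key.
{A, E}⁺ = {A, B, C, D, E} — all of the relation — so {A, E} is a candidate key.
{B, D}⁺ = {A, B, C, D, E} — all of the relation — so {B, D} is a candidate key.
{C, D}⁺ = {A, B, C, D, E} — all of the relation — so {C, D} is a candidate key.
{D, E}⁺ = {A, B, C, D, E} — all of the relation — so {D, E} is a candidate key.
Any other superkey properly contains one of these, so there are no further candidate keys.

{A, B}, {A, E}, {B, D}, {C, D}, {D, E}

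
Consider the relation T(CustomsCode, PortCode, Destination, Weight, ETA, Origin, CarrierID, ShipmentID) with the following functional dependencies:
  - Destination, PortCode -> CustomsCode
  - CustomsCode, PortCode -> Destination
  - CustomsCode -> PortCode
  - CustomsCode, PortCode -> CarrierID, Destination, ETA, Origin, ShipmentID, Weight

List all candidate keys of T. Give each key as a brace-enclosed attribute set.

{CustomsCode}, {Destination, PortCode}

{CustomsCode} is a candidate key since {CustomsCode}⁺ = {CarrierID, CustomsCode, Destination, ETA, Origin, PortCode, ShipmentID, Weight} covers every attribute.
{Destination, PortCode} is a candidate key since {Destination, PortCode}⁺ = {CarrierID, CustomsCode, Destination, ETA, Origin, PortCode, ShipmentID, Weight} covers every attribute.
These are minimal and exhaustive — every other superkey contains one of them.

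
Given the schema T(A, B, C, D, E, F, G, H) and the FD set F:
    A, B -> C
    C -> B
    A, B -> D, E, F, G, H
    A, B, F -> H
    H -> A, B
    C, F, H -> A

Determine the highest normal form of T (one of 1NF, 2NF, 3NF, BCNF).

Candidate keys: {A, B}, {A, C}, {H}. Prime attributes: {A, B, C, H}.
C -> B: {C}⁺ = {B, C}, which is not all of the attributes, so the left side is not a superkey — BCNF is violated.
But every attribute on its right side ({B}) is prime, and the same holds for every other non-superkey FD, so 3NF still holds.

3NF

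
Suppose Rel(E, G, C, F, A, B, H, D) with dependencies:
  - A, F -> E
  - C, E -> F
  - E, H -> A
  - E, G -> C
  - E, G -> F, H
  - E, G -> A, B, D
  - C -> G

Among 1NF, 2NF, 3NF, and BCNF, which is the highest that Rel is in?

3NF

Candidate keys: {A, C, F}, {A, F, G}, {C, E}, {E, G}. Prime attributes: {A, C, E, F, G}.
For A, F -> E we have {A, F}⁺ = {A, E, F}; {A, F} is not a superkey, so BCNF fails.
Since {E} ⊆ prime attributes and every other non-superkey FD also has a prime right side, the schema is in 3NF.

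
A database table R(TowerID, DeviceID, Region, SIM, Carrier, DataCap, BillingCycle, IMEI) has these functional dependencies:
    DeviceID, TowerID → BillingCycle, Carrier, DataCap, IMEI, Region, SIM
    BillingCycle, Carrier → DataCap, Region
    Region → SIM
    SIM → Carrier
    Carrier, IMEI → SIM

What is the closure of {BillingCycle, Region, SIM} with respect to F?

Start with {BillingCycle, Region, SIM}.
SIM → Carrier applies; add {Carrier} → now {BillingCycle, Carrier, Region, SIM}.
BillingCycle, Carrier → DataCap, Region applies; add {DataCap} → now {BillingCycle, Carrier, DataCap, Region, SIM}.
No further FD applies.

{BillingCycle, Carrier, DataCap, Region, SIM}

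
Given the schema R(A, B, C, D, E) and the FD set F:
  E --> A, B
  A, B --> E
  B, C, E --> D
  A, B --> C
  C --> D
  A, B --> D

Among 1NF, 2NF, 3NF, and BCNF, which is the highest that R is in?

Candidate keys: {A, B}, {E}. Prime attributes: {A, B, E}.
C --> D breaks BCNF: {C}⁺ = {C, D}, so {C} is not a superkey.
Because {D} is non-prime and the left side of C --> D is not a superkey, the relation is not in 3NF.
No non-prime attribute depends on a proper subset of any candidate key, so 2NF holds.

2NF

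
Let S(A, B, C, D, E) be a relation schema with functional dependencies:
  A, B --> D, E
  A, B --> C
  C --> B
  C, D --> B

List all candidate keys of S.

Attributes never on any right-hand side: {A} — every candidate key must contain it.
Closure of {A, B} is {A, B, C, D, E}, the whole schema; {A, B} is a candidate key.
Closure of {A, C} is {A, B, C, D, E}, the whole schema; {A, C} is a candidate key.
Any other superkey properly contains one of these, so there are no further candidate keys.

{A, B}, {A, C}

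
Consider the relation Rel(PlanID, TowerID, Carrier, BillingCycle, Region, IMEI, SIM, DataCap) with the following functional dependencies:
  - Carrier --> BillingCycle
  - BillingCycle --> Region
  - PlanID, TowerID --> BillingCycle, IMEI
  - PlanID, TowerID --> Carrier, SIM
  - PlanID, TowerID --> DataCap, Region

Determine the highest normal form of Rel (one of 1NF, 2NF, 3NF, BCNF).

Candidate key: {PlanID, TowerID}. Prime attributes: {PlanID, TowerID}.
For Carrier --> BillingCycle we have {Carrier}⁺ = {BillingCycle, Carrier, Region}; {Carrier} is not a superkey, so BCNF fails.
Because {BillingCycle} is non-prime and the left side of Carrier --> BillingCycle is not a superkey, the relation is not in 3NF.
No proper subset of a key has a non-prime attribute in its closure, so there is no partial dependency; 2NF holds.

2NF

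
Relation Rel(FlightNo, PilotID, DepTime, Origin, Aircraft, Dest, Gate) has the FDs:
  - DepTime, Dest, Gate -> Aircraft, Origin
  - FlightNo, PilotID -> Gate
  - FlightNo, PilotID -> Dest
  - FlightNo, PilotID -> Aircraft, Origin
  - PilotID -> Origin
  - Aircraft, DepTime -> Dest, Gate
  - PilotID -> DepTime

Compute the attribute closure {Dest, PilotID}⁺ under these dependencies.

Start with {Dest, PilotID}.
PilotID -> Origin applies; add {Origin} → now {Dest, Origin, PilotID}.
PilotID -> DepTime applies; add {DepTime} → now {DepTime, Dest, Origin, PilotID}.
No further FD applies.

{DepTime, Dest, Origin, PilotID}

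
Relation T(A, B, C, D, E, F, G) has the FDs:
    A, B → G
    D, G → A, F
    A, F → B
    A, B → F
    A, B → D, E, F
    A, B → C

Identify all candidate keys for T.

{A, B}, {A, F}, {D, G}

{A, B}⁺ = {A, B, C, D, E, F, G}, which is every attribute, so {A, B} is a candidate key.
{A, F}⁺ = {A, B, C, D, E, F, G}, which is every attribute, so {A, F} is a candidate key.
{D, G}⁺ = {A, B, C, D, E, F, G}, which is every attribute, so {D, G} is a candidate key.
No proper subset of any of these is a key, and no other minimal superkey exists.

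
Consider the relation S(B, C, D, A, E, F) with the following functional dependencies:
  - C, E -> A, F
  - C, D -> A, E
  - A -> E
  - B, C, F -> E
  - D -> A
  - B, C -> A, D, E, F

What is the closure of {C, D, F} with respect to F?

Start with {C, D, F}.
C, D -> A, E applies; add {A, E} → now {A, C, D, E, F}.
No further FD applies.

{A, C, D, E, F}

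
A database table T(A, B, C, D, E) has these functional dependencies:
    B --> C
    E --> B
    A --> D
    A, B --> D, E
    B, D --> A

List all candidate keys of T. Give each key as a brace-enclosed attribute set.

{A, B}⁺ = {A, B, C, D, E}, which is every attribute, so {A, B} is a candidate key.
{A, E}⁺ = {A, B, C, D, E}, which is every attribute, so {A, E} is a candidate key.
{B, D}⁺ = {A, B, C, D, E}, which is every attribute, so {B, D} is a candidate key.
{D, E}⁺ = {A, B, C, D, E}, which is every attribute, so {D, E} is a candidate key.
These are minimal and exhaustive — every other superkey contains one of them.

{A, B}, {A, E}, {B, D}, {D, E}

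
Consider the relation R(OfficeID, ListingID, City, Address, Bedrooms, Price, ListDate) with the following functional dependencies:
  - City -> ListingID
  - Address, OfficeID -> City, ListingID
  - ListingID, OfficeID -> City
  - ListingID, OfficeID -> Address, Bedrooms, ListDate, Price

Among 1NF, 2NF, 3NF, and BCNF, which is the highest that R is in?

3NF

Candidate keys: {Address, OfficeID}, {City, OfficeID}, {ListingID, OfficeID}. Prime attributes: {Address, City, ListingID, OfficeID}.
For City -> ListingID we have {City}⁺ = {City, ListingID}; {City} is not a superkey, so BCNF fails.
Its right-hand attributes {ListingID} are all prime, as are those of every other non-superkey FD — the relation is in 3NF.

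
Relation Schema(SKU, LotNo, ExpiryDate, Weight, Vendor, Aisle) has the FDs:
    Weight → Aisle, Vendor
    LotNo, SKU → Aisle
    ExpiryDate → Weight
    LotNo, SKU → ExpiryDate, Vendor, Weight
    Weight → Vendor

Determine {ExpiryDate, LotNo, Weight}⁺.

Start with {ExpiryDate, LotNo, Weight}.
Weight → Aisle, Vendor applies; add {Aisle, Vendor} → now {Aisle, ExpiryDate, LotNo, Vendor, Weight}.
No further FD applies.

{Aisle, ExpiryDate, LotNo, Vendor, Weight}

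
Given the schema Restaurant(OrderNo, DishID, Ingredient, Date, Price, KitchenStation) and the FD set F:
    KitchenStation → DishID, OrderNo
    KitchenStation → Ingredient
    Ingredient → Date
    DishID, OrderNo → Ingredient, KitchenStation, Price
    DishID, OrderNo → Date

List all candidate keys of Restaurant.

{DishID, OrderNo}, {KitchenStation}

{KitchenStation}⁺ = {Date, DishID, Ingredient, KitchenStation, OrderNo, Price}, which is every attribute, so {KitchenStation} is a candidate key.
{DishID, OrderNo}⁺ = {Date, DishID, Ingredient, KitchenStation, OrderNo, Price}, which is every attribute, so {DishID, OrderNo} is a candidate key.
No proper subset of any of these is a key, and no other minimal superkey exists.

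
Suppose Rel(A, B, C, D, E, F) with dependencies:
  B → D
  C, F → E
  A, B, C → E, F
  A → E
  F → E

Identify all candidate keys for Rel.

{A, B, C}

{A, B, C} never appear on the right of any FD, so every key must include all of them.
{A, B, C} is a candidate key since {A, B, C}⁺ = {A, B, C, D, E, F} covers every attribute.
No smaller or unrelated set reaches every attribute, so there are no other keys.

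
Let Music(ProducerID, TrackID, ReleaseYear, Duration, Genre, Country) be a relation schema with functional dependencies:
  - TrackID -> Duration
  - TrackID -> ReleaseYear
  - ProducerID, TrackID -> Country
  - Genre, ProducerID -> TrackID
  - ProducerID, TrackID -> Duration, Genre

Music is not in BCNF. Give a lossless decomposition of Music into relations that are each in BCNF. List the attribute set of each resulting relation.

Candidate keys of the original relation: {Genre, ProducerID}, {ProducerID, TrackID}.
{Country, Duration, Genre, ProducerID, ReleaseYear, TrackID}: {TrackID} determines {Duration, ReleaseYear, TrackID} here but is not a superkey — split on TrackID -> Duration, ReleaseYear, giving {Duration, ReleaseYear, TrackID} and {Country, Genre, ProducerID, TrackID}.
{Duration, ReleaseYear, TrackID} is in BCNF.
{Country, Genre, ProducerID, TrackID} is in BCNF.

{Country, Genre, ProducerID, TrackID}; {Duration, ReleaseYear, TrackID}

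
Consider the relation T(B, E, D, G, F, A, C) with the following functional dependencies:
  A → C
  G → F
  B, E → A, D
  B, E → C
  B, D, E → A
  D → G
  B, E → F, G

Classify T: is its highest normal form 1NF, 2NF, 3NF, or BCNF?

Candidate key: {B, E}. Prime attributes: {B, E}.
A → C breaks BCNF: {A}⁺ = {A, C}, so {A} is not a superkey.
A → C has non-prime {C} on the right and a non-superkey on the left, so 3NF fails.
Checking every proper subset of each key, none determines a non-prime attribute — 2NF is satisfied.

2NF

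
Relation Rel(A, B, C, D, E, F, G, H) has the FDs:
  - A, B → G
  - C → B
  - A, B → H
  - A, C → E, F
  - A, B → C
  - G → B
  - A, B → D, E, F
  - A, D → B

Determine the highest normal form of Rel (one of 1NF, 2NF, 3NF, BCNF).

3NF

Candidate keys: {A, B}, {A, C}, {A, D}, {A, G}. Prime attributes: {A, B, C, D, G}.
C → B breaks BCNF: {C}⁺ = {B, C}, so {C} is not a superkey.
Since {B} ⊆ prime attributes and every other non-superkey FD also has a prime right side, the schema is in 3NF.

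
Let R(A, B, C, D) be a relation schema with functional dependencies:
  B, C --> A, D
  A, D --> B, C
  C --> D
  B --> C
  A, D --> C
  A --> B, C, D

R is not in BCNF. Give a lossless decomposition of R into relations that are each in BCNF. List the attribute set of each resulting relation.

Candidate keys of the original relation: {A}, {B}.
In {A, B, C, D}, {C} is not a superkey ({C}⁺ restricted to this set is {C, D}), so split on C --> D into {C, D} and {A, B, C}.
{C, D}: every determinant is a superkey — BCNF.
{A, B, C}: every determinant is a superkey — BCNF.

{A, B, C}; {C, D}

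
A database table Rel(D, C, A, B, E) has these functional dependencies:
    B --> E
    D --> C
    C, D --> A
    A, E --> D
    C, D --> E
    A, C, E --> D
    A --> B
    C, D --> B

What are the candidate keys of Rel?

{A}, {D}

{A}⁺ = {A, B, C, D, E} — all of the relation — so {A} is a candidate key.
{D}⁺ = {A, B, C, D, E} — all of the relation — so {D} is a candidate key.
These are minimal and exhaustive — every other superkey contains one of them.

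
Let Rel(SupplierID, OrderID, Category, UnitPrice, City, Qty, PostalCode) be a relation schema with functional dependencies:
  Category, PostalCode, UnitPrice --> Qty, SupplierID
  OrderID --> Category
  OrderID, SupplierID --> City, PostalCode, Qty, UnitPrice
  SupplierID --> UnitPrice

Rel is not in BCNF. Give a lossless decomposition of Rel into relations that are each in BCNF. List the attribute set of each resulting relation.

{Category, OrderID}; {Category, PostalCode, Qty, SupplierID}; {City, OrderID, PostalCode, UnitPrice}; {SupplierID, UnitPrice}

Candidate keys of the original relation: {OrderID, PostalCode, UnitPrice}, {OrderID, SupplierID}.
In {Category, City, OrderID, PostalCode, Qty, SupplierID, UnitPrice}, {Category, PostalCode, UnitPrice} is not a superkey ({Category, PostalCode, UnitPrice}⁺ restricted to this set is {Category, PostalCode, Qty, SupplierID, UnitPrice}), so split on Category, PostalCode, UnitPrice --> Qty, SupplierID into {Category, PostalCode, Qty, SupplierID, UnitPrice} and {Category, City, OrderID, PostalCode, UnitPrice}.
In {Category, PostalCode, Qty, SupplierID, UnitPrice}, {SupplierID} is not a superkey ({SupplierID}⁺ restricted to this set is {SupplierID, UnitPrice}), so split on SupplierID --> UnitPrice into {SupplierID, UnitPrice} and {Category, PostalCode, Qty, SupplierID}.
{SupplierID, UnitPrice}: every determinant is a superkey — BCNF.
{Category, PostalCode, Qty, SupplierID}: every determinant is a superkey — BCNF.
In {Category, City, OrderID, PostalCode, UnitPrice}, {OrderID} is not a superkey ({OrderID}⁺ restricted to this set is {Category, OrderID}), so split on OrderID --> Category into {Category, OrderID} and {City, OrderID, PostalCode, UnitPrice}.
{Category, OrderID}: every determinant is a superkey — BCNF.
{City, OrderID, PostalCode, UnitPrice}: every determinant is a superkey — BCNF.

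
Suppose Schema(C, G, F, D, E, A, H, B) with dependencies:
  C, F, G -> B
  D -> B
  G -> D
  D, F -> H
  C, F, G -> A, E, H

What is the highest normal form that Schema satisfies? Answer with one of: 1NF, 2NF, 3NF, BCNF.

Candidate key: {C, F, G}. Prime attributes: {C, F, G}.
For D -> B we have {D}⁺ = {B, D}; {D} is not a superkey, so BCNF fails.
D -> B determines the non-prime attribute {B} from a non-superkey — 3NF is violated.
{G} is a proper subset of the key {C, F, G}, and {G}⁺ contains the non-prime attributes {B, D} — a partial dependency, so 2NF is violated.

1NF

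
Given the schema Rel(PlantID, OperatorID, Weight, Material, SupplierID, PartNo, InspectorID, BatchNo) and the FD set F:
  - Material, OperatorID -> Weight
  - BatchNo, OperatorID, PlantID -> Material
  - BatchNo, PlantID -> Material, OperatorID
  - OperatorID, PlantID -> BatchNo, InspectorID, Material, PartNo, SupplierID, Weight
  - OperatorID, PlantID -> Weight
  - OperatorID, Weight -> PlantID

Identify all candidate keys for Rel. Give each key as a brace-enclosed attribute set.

{BatchNo, PlantID}, {Material, OperatorID}, {OperatorID, PlantID}, {OperatorID, Weight}

{BatchNo, PlantID}⁺ = {BatchNo, InspectorID, Material, OperatorID, PartNo, PlantID, SupplierID, Weight} — all of the relation — so {BatchNo, PlantID} is a candidate key.
{Material, OperatorID}⁺ = {BatchNo, InspectorID, Material, OperatorID, PartNo, PlantID, SupplierID, Weight} — all of the relation — so {Material, OperatorID} is a candidate key.
{OperatorID, PlantID}⁺ = {BatchNo, InspectorID, Material, OperatorID, PartNo, PlantID, SupplierID, Weight} — all of the relation — so {OperatorID, PlantID} is a candidate key.
{OperatorID, Weight}⁺ = {BatchNo, InspectorID, Material, OperatorID, PartNo, PlantID, SupplierID, Weight} — all of the relation — so {OperatorID, Weight} is a candidate key.
No proper subset of any of these is a key, and no other minimal superkey exists.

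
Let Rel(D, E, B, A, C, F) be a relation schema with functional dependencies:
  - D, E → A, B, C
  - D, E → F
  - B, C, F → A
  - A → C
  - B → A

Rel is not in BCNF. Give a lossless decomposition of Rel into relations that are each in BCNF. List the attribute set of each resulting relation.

Candidate key of the original relation: {D, E}.
In {A, B, C, D, E, F}, {B, C, F} is not a superkey ({B, C, F}⁺ restricted to this set is {A, B, C, F}), so split on B, C, F → A into {A, B, C, F} and {B, C, D, E, F}.
In {A, B, C, F}, {A} is not a superkey ({A}⁺ restricted to this set is {A, C}), so split on A → C into {A, C} and {A, B, F}.
{A, C} is in BCNF.
In {A, B, F}, {B} is not a superkey ({B}⁺ restricted to this set is {A, B}), so split on B → A into {A, B} and {B, F}.
{A, B} is in BCNF.
{B, F} is in BCNF.
In {B, C, D, E, F}, {B} is not a superkey ({B}⁺ restricted to this set is {B, C}), so split on B → C into {B, C} and {B, D, E, F}.
{B, C} is in BCNF.
{B, D, E, F} is in BCNF.

{A, B}; {A, C}; {B, C}; {B, D, E, F}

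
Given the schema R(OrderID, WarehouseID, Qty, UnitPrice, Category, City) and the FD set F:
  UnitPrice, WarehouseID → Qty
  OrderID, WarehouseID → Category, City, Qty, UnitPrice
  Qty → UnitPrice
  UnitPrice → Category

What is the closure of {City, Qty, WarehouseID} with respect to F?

{Category, City, Qty, UnitPrice, WarehouseID}

Start with {City, Qty, WarehouseID}.
Qty → UnitPrice applies; add {UnitPrice} → now {City, Qty, UnitPrice, WarehouseID}.
UnitPrice → Category applies; add {Category} → now {Category, City, Qty, UnitPrice, WarehouseID}.
No further FD applies.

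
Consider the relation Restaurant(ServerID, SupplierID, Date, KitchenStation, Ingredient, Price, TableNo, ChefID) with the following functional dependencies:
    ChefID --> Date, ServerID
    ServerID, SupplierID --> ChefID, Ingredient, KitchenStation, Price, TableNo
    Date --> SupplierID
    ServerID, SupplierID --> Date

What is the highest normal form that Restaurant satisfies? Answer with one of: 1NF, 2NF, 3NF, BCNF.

Candidate keys: {ChefID}, {Date, ServerID}, {ServerID, SupplierID}. Prime attributes: {ChefID, Date, ServerID, SupplierID}.
Date --> SupplierID: {Date}⁺ = {Date, SupplierID}, which is not all of the attributes, so the left side is not a superkey — BCNF is violated.
But every attribute on its right side ({SupplierID}) is prime, and the same holds for every other non-superkey FD, so 3NF still holds.

3NF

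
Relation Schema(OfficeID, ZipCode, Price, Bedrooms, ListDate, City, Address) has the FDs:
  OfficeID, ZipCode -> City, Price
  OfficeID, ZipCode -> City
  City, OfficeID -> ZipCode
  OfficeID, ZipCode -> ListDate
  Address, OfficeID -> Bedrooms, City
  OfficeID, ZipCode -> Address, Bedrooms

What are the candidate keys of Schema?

{OfficeID} never appears on the right of any FD, so every key must include it.
{Address, OfficeID} is a candidate key since {Address, OfficeID}⁺ = {Address, Bedrooms, City, ListDate, OfficeID, Price, ZipCode} covers every attribute.
{City, OfficeID} is a candidate key since {City, OfficeID}⁺ = {Address, Bedrooms, City, ListDate, OfficeID, Price, ZipCode} covers every attribute.
{OfficeID, ZipCode} is a candidate key since {OfficeID, ZipCode}⁺ = {Address, Bedrooms, City, ListDate, OfficeID, Price, ZipCode} covers every attribute.
Any other superkey properly contains one of these, so there are no further candidate keys.

{Address, OfficeID}, {City, OfficeID}, {OfficeID, ZipCode}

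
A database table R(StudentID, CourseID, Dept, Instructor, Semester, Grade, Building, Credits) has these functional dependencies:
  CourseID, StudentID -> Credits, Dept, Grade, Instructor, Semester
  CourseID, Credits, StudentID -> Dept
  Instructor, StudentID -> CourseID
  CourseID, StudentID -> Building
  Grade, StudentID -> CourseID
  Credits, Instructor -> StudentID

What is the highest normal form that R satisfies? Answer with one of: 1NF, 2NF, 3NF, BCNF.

Candidate keys: {CourseID, StudentID}, {Credits, Instructor}, {Grade, StudentID}, {Instructor, StudentID}. Prime attributes: {CourseID, Credits, Grade, Instructor, StudentID}.
Each dependency's left side is a superkey — BCNF holds.

BCNF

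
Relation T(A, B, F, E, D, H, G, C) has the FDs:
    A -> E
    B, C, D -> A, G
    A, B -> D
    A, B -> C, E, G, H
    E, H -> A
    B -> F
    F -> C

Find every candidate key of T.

{A, B}, {B, D}, {B, E, H}

Attributes never on any right-hand side: {B} — every candidate key must contain it.
{A, B}⁺ = {A, B, C, D, E, F, G, H} — all of the relation — so {A, B} is a candidate key.
{B, D}⁺ = {A, B, C, D, E, F, G, H} — all of the relation — so {B, D} is a candidate key.
{B, E, H}⁺ = {A, B, C, D, E, F, G, H} — all of the relation — so {B, E, H} is a candidate key.
Any other superkey properly contains one of these, so there are no further candidate keys.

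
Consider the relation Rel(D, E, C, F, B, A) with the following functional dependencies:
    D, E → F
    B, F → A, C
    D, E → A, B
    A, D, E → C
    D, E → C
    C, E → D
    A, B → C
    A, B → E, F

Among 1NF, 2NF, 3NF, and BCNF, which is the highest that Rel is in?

Candidate keys: {A, B}, {B, F}, {C, E}, {D, E}. Prime attributes: {A, B, C, D, E, F}.
The left-hand side of every FD is a superkey, so BCNF is satisfied.

BCNF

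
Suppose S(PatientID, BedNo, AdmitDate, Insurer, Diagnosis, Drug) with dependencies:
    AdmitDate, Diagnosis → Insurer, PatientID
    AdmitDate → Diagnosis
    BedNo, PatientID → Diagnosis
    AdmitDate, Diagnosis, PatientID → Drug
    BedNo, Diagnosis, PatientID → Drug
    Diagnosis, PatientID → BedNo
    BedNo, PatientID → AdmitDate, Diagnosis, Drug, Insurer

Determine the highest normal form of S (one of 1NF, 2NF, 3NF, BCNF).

Candidate keys: {AdmitDate}, {BedNo, PatientID}, {Diagnosis, PatientID}. Prime attributes: {AdmitDate, BedNo, Diagnosis, PatientID}.
Each dependency's left side is a superkey — BCNF holds.

BCNF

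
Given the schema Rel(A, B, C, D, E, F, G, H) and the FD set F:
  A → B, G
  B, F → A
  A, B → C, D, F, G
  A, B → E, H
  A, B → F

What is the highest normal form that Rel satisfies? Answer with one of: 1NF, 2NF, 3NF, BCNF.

BCNF

Candidate keys: {A}, {B, F}. Prime attributes: {A, B, F}.
Each dependency's left side is a superkey — BCNF holds.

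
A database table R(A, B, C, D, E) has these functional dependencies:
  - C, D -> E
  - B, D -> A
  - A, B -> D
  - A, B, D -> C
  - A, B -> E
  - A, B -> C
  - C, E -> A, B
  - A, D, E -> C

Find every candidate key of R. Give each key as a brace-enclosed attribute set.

{A, B} is a candidate key since {A, B}⁺ = {A, B, C, D, E} covers every attribute.
{B, D} is a candidate key since {B, D}⁺ = {A, B, C, D, E} covers every attribute.
{C, D} is a candidate key since {C, D}⁺ = {A, B, C, D, E} covers every attribute.
{C, E} is a candidate key since {C, E}⁺ = {A, B, C, D, E} covers every attribute.
{A, D, E} is a candidate key since {A, D, E}⁺ = {A, B, C, D, E} covers every attribute.
No proper subset of any of these is a key, and no other minimal superkey exists.

{A, B}, {A, D, E}, {B, D}, {C, D}, {C, E}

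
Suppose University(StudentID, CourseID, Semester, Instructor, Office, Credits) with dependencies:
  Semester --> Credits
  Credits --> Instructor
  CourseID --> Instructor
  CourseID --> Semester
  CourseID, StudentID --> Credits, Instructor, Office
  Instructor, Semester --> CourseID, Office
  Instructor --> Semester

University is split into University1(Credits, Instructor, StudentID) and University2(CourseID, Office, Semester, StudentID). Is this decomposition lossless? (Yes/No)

No

University1 ∩ University2 = {StudentID}; its closure under F is {StudentID}.
Neither University1 nor University2 is contained in that closure, so the decomposition is lossy.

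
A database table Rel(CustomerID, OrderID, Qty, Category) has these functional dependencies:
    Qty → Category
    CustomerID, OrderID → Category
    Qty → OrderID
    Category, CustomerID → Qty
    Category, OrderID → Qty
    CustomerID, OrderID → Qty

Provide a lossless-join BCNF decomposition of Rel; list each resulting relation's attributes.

Candidate keys of the original relation: {Category, CustomerID}, {CustomerID, OrderID}, {CustomerID, Qty}.
In {Category, CustomerID, OrderID, Qty}, {Qty} is not a superkey ({Qty}⁺ restricted to this set is {Category, OrderID, Qty}), so split on Qty → Category, OrderID into {Category, OrderID, Qty} and {CustomerID, Qty}.
{Category, OrderID, Qty} has no BCNF violation.
{CustomerID, Qty} has no BCNF violation.

{Category, OrderID, Qty}; {CustomerID, Qty}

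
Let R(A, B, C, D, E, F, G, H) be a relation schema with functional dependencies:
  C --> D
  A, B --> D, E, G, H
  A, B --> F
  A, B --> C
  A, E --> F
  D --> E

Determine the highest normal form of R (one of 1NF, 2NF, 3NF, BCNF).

2NF

Candidate key: {A, B}. Prime attributes: {A, B}.
C --> D breaks BCNF: {C}⁺ = {C, D, E}, so {C} is not a superkey.
Because {D} is non-prime and the left side of C --> D is not a superkey, the relation is not in 3NF.
Checking every proper subset of each key, none determines a non-prime attribute — 2NF is satisfied.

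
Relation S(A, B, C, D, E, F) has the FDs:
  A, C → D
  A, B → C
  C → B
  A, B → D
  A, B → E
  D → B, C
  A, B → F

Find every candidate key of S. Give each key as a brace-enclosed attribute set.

{A, B}, {A, C}, {A, D}

{A} never appears on the right of any FD, so every key must include it.
{A, B}⁺ = {A, B, C, D, E, F} — all of the relation — so {A, B} is a candidate key.
{A, C}⁺ = {A, B, C, D, E, F} — all of the relation — so {A, C} is a candidate key.
{A, D}⁺ = {A, B, C, D, E, F} — all of the relation — so {A, D} is a candidate key.
These are minimal and exhaustive — every other superkey contains one of them.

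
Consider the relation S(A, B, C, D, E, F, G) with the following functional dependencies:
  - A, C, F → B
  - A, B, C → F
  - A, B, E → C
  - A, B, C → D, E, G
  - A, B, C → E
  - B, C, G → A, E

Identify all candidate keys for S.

{A, B, C}, {A, B, E}, {A, C, F}, {B, C, G}

{A, B, C}⁺ = {A, B, C, D, E, F, G}, which is every attribute, so {A, B, C} is a candidate key.
{A, B, E}⁺ = {A, B, C, D, E, F, G}, which is every attribute, so {A, B, E} is a candidate key.
{A, C, F}⁺ = {A, B, C, D, E, F, G}, which is every attribute, so {A, C, F} is a candidate key.
{B, C, G}⁺ = {A, B, C, D, E, F, G}, which is every attribute, so {B, C, G} is a candidate key.
Any other superkey properly contains one of these, so there are no further candidate keys.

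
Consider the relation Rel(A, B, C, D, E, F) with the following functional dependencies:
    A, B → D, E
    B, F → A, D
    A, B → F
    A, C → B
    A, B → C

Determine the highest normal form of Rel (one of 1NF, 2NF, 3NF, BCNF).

BCNF

Candidate keys: {A, B}, {A, C}, {B, F}. Prime attributes: {A, B, C, F}.
Every FD has a superkey on the left, so the relation is in BCNF.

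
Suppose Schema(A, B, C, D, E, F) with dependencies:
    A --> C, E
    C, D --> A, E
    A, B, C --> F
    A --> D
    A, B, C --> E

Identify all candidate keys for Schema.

No FD produces {B}, so it must be in every candidate key.
{A, B} is a candidate key since {A, B}⁺ = {A, B, C, D, E, F} covers every attribute.
{B, C, D} is a candidate key since {B, C, D}⁺ = {A, B, C, D, E, F} covers every attribute.
No proper subset of any of these is a key, and no other minimal superkey exists.

{A, B}, {B, C, D}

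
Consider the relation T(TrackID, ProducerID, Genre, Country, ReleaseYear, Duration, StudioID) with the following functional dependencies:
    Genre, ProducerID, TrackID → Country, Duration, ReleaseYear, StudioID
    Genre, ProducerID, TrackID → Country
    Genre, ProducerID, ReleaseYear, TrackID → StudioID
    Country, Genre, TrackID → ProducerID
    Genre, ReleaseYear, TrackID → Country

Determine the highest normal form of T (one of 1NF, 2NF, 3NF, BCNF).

BCNF

Candidate keys: {Country, Genre, TrackID}, {Genre, ProducerID, TrackID}, {Genre, ReleaseYear, TrackID}. Prime attributes: {Country, Genre, ProducerID, ReleaseYear, TrackID}.
Every FD has a superkey on the left, so the relation is in BCNF.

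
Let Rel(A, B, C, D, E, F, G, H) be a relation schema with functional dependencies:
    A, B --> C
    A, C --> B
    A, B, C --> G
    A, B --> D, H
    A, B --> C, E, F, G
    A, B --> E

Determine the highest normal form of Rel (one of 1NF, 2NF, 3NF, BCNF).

BCNF

Candidate keys: {A, B}, {A, C}. Prime attributes: {A, B, C}.
Each dependency's left side is a superkey — BCNF holds.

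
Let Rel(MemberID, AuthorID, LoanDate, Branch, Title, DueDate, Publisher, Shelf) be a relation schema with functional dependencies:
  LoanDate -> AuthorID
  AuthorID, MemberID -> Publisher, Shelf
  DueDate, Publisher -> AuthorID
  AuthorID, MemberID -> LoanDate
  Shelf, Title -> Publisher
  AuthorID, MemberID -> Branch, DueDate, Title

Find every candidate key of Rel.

{AuthorID, MemberID}, {DueDate, MemberID, Publisher}, {DueDate, MemberID, Shelf, Title}, {LoanDate, MemberID}

Attributes never on any right-hand side: {MemberID} — every candidate key must contain it.
{AuthorID, MemberID} is a candidate key since {AuthorID, MemberID}⁺ = {AuthorID, Branch, DueDate, LoanDate, MemberID, Publisher, Shelf, Title} covers every attribute.
{LoanDate, MemberID} is a candidate key since {LoanDate, MemberID}⁺ = {AuthorID, Branch, DueDate, LoanDate, MemberID, Publisher, Shelf, Title} covers every attribute.
{DueDate, MemberID, Publisher} is a candidate key since {DueDate, MemberID, Publisher}⁺ = {AuthorID, Branch, DueDate, LoanDate, MemberID, Publisher, Shelf, Title} covers every attribute.
{DueDate, MemberID, Shelf, Title} is a candidate key since {DueDate, MemberID, Shelf, Title}⁺ = {AuthorID, Branch, DueDate, LoanDate, MemberID, Publisher, Shelf, Title} covers every attribute.
No proper subset of any of these is a key, and no other minimal superkey exists.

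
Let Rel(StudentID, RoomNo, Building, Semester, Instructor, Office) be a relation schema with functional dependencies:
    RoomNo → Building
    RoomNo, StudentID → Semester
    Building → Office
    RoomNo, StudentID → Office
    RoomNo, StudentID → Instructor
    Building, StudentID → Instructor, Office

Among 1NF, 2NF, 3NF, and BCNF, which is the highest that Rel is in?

1NF

Candidate key: {RoomNo, StudentID}. Prime attributes: {RoomNo, StudentID}.
RoomNo → Building: {RoomNo}⁺ = {Building, Office, RoomNo}, which is not all of the attributes, so the left side is not a superkey — BCNF is violated.
RoomNo → Building has non-prime {Building} on the right and a non-superkey on the left, so 3NF fails.
Since {RoomNo} ⊂ {RoomNo, StudentID} and {RoomNo}⁺ ⊇ {Building, Office} with {Building, Office} non-prime, there is a partial dependency; 2NF fails.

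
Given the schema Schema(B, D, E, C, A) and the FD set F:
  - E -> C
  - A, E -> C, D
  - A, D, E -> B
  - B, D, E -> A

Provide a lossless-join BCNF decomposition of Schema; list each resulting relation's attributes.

Candidate keys of the original relation: {A, E}, {B, D, E}.
Within {A, B, C, D, E}: {E}⁺ ∩ {A, B, C, D, E} = {C, E}, not the whole set, so E -> C violates BCNF; decompose into {C, E} and {A, B, D, E}.
{C, E}: every determinant is a superkey — BCNF.
{A, B, D, E}: every determinant is a superkey — BCNF.

{A, B, D, E}; {C, E}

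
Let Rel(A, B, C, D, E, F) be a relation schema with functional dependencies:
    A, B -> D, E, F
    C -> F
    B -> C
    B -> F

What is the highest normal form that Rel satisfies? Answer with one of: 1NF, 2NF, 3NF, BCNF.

1NF

Candidate key: {A, B}. Prime attributes: {A, B}.
C -> F: {C}⁺ = {C, F}, which is not all of the attributes, so the left side is not a superkey — BCNF is violated.
C -> F has non-prime {F} on the right and a non-superkey on the left, so 3NF fails.
The proper key subset {B} of {A, B} determines non-prime {C, F}, so the relation is not even in 2NF.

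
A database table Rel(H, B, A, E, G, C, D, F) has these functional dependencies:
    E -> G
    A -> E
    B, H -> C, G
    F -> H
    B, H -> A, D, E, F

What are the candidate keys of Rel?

{B, F}, {B, H}

No FD produces {B}, so it must be in every candidate key.
Closure of {B, F} is {A, B, C, D, E, F, G, H}, the whole schema; {B, F} is a candidate key.
Closure of {B, H} is {A, B, C, D, E, F, G, H}, the whole schema; {B, H} is a candidate key.
Any other superkey properly contains one of these, so there are no further candidate keys.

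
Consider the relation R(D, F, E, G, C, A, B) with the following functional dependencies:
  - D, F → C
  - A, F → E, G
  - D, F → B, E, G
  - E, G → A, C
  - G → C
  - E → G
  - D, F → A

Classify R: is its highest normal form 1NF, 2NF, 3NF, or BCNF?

Candidate key: {D, F}. Prime attributes: {D, F}.
For A, F → E, G we have {A, F}⁺ = {A, C, E, F, G}; {A, F} is not a superkey, so BCNF fails.
A, F → E, G has non-prime {E, G} on the right and a non-superkey on the left, so 3NF fails.
No proper subset of a key has a non-prime attribute in its closure, so there is no partial dependency; 2NF holds.

2NF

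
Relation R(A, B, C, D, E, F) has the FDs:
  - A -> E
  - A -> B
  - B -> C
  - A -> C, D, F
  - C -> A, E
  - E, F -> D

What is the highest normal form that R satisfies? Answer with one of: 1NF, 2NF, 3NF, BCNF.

2NF

Candidate keys: {A}, {B}, {C}. Prime attributes: {A, B, C}.
E, F -> D: {E, F}⁺ = {D, E, F}, which is not all of the attributes, so the left side is not a superkey — BCNF is violated.
Because {D} is non-prime and the left side of E, F -> D is not a superkey, the relation is not in 3NF.
With only single-attribute keys there can be no partial dependency, so 2NF holds.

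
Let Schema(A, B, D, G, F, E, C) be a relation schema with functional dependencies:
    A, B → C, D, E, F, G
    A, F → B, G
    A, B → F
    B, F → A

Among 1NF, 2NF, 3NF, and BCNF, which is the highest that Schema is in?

Candidate keys: {A, B}, {A, F}, {B, F}. Prime attributes: {A, B, F}.
Every FD has a superkey on the left, so the relation is in BCNF.

BCNF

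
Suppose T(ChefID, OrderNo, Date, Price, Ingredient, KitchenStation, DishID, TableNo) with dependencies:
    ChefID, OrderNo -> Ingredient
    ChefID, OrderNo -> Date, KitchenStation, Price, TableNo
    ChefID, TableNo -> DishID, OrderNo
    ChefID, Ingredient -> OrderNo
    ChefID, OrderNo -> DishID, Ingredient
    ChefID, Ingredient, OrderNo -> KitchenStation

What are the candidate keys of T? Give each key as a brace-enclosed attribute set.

{ChefID, Ingredient}, {ChefID, OrderNo}, {ChefID, TableNo}

No FD produces {ChefID}, so it must be in every candidate key.
{ChefID, Ingredient}⁺ = {ChefID, Date, DishID, Ingredient, KitchenStation, OrderNo, Price, TableNo}, which is every attribute, so {ChefID, Ingredient} is a candidate key.
{ChefID, OrderNo}⁺ = {ChefID, Date, DishID, Ingredient, KitchenStation, OrderNo, Price, TableNo}, which is every attribute, so {ChefID, OrderNo} is a candidate key.
{ChefID, TableNo}⁺ = {ChefID, Date, DishID, Ingredient, KitchenStation, OrderNo, Price, TableNo}, which is every attribute, so {ChefID, TableNo} is a candidate key.
Any other superkey properly contains one of these, so there are no further candidate keys.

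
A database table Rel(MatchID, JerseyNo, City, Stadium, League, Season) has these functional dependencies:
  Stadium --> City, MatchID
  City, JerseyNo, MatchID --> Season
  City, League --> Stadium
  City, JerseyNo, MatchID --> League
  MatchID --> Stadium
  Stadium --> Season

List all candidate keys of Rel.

{City, JerseyNo, League}, {JerseyNo, MatchID}, {JerseyNo, Stadium}

{JerseyNo} never appears on the right of any FD, so every key must include it.
{JerseyNo, MatchID}⁺ = {City, JerseyNo, League, MatchID, Season, Stadium}, which is every attribute, so {JerseyNo, MatchID} is a candidate key.
{JerseyNo, Stadium}⁺ = {City, JerseyNo, League, MatchID, Season, Stadium}, which is every attribute, so {JerseyNo, Stadium} is a candidate key.
{City, JerseyNo, League}⁺ = {City, JerseyNo, League, MatchID, Season, Stadium}, which is every attribute, so {City, JerseyNo, League} is a candidate key.
Any other superkey properly contains one of these, so there are no further candidate keys.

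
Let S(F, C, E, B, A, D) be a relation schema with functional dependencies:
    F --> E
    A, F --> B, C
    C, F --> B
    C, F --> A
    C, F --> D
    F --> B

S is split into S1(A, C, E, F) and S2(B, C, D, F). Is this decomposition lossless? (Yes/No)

S1 ∩ S2 = {C, F}; its closure under F is {A, B, C, D, E, F}.
S1 is contained in that closure, so S1 ∩ S2 --> S1 holds and the join is lossless.

Yes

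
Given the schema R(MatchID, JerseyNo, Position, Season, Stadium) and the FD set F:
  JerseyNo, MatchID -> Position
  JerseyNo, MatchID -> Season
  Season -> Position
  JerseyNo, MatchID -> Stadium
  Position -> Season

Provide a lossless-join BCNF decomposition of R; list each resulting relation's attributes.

Candidate key of the original relation: {JerseyNo, MatchID}.
{JerseyNo, MatchID, Position, Season, Stadium}: {Season} determines {Position, Season} here but is not a superkey — split on Season -> Position, giving {Position, Season} and {JerseyNo, MatchID, Season, Stadium}.
{Position, Season} is in BCNF.
{JerseyNo, MatchID, Season, Stadium} is in BCNF.

{JerseyNo, MatchID, Season, Stadium}; {Position, Season}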